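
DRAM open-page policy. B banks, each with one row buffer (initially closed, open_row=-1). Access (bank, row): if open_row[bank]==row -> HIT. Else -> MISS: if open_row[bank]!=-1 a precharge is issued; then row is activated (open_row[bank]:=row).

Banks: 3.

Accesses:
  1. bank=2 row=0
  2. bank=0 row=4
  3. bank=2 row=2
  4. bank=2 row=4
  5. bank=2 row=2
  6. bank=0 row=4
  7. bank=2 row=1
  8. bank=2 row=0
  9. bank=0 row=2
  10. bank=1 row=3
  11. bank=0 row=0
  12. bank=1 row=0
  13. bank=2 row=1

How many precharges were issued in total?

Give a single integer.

Acc 1: bank2 row0 -> MISS (open row0); precharges=0
Acc 2: bank0 row4 -> MISS (open row4); precharges=0
Acc 3: bank2 row2 -> MISS (open row2); precharges=1
Acc 4: bank2 row4 -> MISS (open row4); precharges=2
Acc 5: bank2 row2 -> MISS (open row2); precharges=3
Acc 6: bank0 row4 -> HIT
Acc 7: bank2 row1 -> MISS (open row1); precharges=4
Acc 8: bank2 row0 -> MISS (open row0); precharges=5
Acc 9: bank0 row2 -> MISS (open row2); precharges=6
Acc 10: bank1 row3 -> MISS (open row3); precharges=6
Acc 11: bank0 row0 -> MISS (open row0); precharges=7
Acc 12: bank1 row0 -> MISS (open row0); precharges=8
Acc 13: bank2 row1 -> MISS (open row1); precharges=9

Answer: 9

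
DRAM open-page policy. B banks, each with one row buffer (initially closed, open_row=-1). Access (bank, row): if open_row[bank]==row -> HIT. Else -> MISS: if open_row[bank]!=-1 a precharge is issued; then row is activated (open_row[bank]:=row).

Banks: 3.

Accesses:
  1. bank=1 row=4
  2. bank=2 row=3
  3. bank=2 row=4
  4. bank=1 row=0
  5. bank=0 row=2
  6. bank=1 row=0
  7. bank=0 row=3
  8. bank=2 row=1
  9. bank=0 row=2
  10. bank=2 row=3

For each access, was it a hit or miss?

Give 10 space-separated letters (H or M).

Acc 1: bank1 row4 -> MISS (open row4); precharges=0
Acc 2: bank2 row3 -> MISS (open row3); precharges=0
Acc 3: bank2 row4 -> MISS (open row4); precharges=1
Acc 4: bank1 row0 -> MISS (open row0); precharges=2
Acc 5: bank0 row2 -> MISS (open row2); precharges=2
Acc 6: bank1 row0 -> HIT
Acc 7: bank0 row3 -> MISS (open row3); precharges=3
Acc 8: bank2 row1 -> MISS (open row1); precharges=4
Acc 9: bank0 row2 -> MISS (open row2); precharges=5
Acc 10: bank2 row3 -> MISS (open row3); precharges=6

Answer: M M M M M H M M M M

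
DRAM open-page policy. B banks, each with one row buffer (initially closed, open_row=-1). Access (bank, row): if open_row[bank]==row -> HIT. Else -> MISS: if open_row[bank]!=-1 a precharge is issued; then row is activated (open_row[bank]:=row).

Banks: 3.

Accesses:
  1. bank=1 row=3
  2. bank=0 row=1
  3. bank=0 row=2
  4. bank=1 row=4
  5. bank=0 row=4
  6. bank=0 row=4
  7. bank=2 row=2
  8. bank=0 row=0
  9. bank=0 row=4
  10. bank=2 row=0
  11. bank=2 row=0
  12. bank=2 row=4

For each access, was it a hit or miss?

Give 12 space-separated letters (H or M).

Acc 1: bank1 row3 -> MISS (open row3); precharges=0
Acc 2: bank0 row1 -> MISS (open row1); precharges=0
Acc 3: bank0 row2 -> MISS (open row2); precharges=1
Acc 4: bank1 row4 -> MISS (open row4); precharges=2
Acc 5: bank0 row4 -> MISS (open row4); precharges=3
Acc 6: bank0 row4 -> HIT
Acc 7: bank2 row2 -> MISS (open row2); precharges=3
Acc 8: bank0 row0 -> MISS (open row0); precharges=4
Acc 9: bank0 row4 -> MISS (open row4); precharges=5
Acc 10: bank2 row0 -> MISS (open row0); precharges=6
Acc 11: bank2 row0 -> HIT
Acc 12: bank2 row4 -> MISS (open row4); precharges=7

Answer: M M M M M H M M M M H M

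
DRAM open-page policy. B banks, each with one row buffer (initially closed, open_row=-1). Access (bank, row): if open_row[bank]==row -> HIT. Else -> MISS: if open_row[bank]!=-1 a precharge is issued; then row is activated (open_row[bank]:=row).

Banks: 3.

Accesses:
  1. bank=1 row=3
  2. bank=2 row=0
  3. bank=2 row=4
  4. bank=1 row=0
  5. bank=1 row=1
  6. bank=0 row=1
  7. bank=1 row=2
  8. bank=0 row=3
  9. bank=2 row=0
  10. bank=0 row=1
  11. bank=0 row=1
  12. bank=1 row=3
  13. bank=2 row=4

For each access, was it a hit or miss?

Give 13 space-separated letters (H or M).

Answer: M M M M M M M M M M H M M

Derivation:
Acc 1: bank1 row3 -> MISS (open row3); precharges=0
Acc 2: bank2 row0 -> MISS (open row0); precharges=0
Acc 3: bank2 row4 -> MISS (open row4); precharges=1
Acc 4: bank1 row0 -> MISS (open row0); precharges=2
Acc 5: bank1 row1 -> MISS (open row1); precharges=3
Acc 6: bank0 row1 -> MISS (open row1); precharges=3
Acc 7: bank1 row2 -> MISS (open row2); precharges=4
Acc 8: bank0 row3 -> MISS (open row3); precharges=5
Acc 9: bank2 row0 -> MISS (open row0); precharges=6
Acc 10: bank0 row1 -> MISS (open row1); precharges=7
Acc 11: bank0 row1 -> HIT
Acc 12: bank1 row3 -> MISS (open row3); precharges=8
Acc 13: bank2 row4 -> MISS (open row4); precharges=9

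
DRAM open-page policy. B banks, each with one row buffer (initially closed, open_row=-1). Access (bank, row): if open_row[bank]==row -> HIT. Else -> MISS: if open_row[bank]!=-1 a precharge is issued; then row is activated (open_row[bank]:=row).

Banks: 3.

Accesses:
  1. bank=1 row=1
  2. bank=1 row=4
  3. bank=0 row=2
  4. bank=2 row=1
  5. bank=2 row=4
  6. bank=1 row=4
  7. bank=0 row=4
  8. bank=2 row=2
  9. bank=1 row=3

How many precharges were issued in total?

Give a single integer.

Acc 1: bank1 row1 -> MISS (open row1); precharges=0
Acc 2: bank1 row4 -> MISS (open row4); precharges=1
Acc 3: bank0 row2 -> MISS (open row2); precharges=1
Acc 4: bank2 row1 -> MISS (open row1); precharges=1
Acc 5: bank2 row4 -> MISS (open row4); precharges=2
Acc 6: bank1 row4 -> HIT
Acc 7: bank0 row4 -> MISS (open row4); precharges=3
Acc 8: bank2 row2 -> MISS (open row2); precharges=4
Acc 9: bank1 row3 -> MISS (open row3); precharges=5

Answer: 5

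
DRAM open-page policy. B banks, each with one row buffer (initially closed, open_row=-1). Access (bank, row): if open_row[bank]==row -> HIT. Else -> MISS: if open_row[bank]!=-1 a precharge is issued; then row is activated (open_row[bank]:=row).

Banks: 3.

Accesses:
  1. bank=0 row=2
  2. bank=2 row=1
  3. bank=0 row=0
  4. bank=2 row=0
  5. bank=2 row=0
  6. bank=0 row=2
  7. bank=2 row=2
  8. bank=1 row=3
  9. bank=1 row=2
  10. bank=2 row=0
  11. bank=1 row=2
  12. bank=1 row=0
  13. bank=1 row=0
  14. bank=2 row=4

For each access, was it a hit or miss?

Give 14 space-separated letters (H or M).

Answer: M M M M H M M M M M H M H M

Derivation:
Acc 1: bank0 row2 -> MISS (open row2); precharges=0
Acc 2: bank2 row1 -> MISS (open row1); precharges=0
Acc 3: bank0 row0 -> MISS (open row0); precharges=1
Acc 4: bank2 row0 -> MISS (open row0); precharges=2
Acc 5: bank2 row0 -> HIT
Acc 6: bank0 row2 -> MISS (open row2); precharges=3
Acc 7: bank2 row2 -> MISS (open row2); precharges=4
Acc 8: bank1 row3 -> MISS (open row3); precharges=4
Acc 9: bank1 row2 -> MISS (open row2); precharges=5
Acc 10: bank2 row0 -> MISS (open row0); precharges=6
Acc 11: bank1 row2 -> HIT
Acc 12: bank1 row0 -> MISS (open row0); precharges=7
Acc 13: bank1 row0 -> HIT
Acc 14: bank2 row4 -> MISS (open row4); precharges=8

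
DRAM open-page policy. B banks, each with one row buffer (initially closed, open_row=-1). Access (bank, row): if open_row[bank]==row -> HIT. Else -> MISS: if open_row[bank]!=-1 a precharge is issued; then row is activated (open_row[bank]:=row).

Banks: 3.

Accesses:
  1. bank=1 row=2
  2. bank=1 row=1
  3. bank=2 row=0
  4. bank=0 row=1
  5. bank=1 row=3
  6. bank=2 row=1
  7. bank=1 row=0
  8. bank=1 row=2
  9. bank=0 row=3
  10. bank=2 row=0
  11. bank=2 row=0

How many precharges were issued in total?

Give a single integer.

Acc 1: bank1 row2 -> MISS (open row2); precharges=0
Acc 2: bank1 row1 -> MISS (open row1); precharges=1
Acc 3: bank2 row0 -> MISS (open row0); precharges=1
Acc 4: bank0 row1 -> MISS (open row1); precharges=1
Acc 5: bank1 row3 -> MISS (open row3); precharges=2
Acc 6: bank2 row1 -> MISS (open row1); precharges=3
Acc 7: bank1 row0 -> MISS (open row0); precharges=4
Acc 8: bank1 row2 -> MISS (open row2); precharges=5
Acc 9: bank0 row3 -> MISS (open row3); precharges=6
Acc 10: bank2 row0 -> MISS (open row0); precharges=7
Acc 11: bank2 row0 -> HIT

Answer: 7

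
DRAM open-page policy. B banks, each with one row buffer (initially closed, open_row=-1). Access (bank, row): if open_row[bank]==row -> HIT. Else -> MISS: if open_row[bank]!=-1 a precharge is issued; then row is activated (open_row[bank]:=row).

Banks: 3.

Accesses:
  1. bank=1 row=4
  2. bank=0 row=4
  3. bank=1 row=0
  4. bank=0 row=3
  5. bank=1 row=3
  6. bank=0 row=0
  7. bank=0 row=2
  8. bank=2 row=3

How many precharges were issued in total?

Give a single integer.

Acc 1: bank1 row4 -> MISS (open row4); precharges=0
Acc 2: bank0 row4 -> MISS (open row4); precharges=0
Acc 3: bank1 row0 -> MISS (open row0); precharges=1
Acc 4: bank0 row3 -> MISS (open row3); precharges=2
Acc 5: bank1 row3 -> MISS (open row3); precharges=3
Acc 6: bank0 row0 -> MISS (open row0); precharges=4
Acc 7: bank0 row2 -> MISS (open row2); precharges=5
Acc 8: bank2 row3 -> MISS (open row3); precharges=5

Answer: 5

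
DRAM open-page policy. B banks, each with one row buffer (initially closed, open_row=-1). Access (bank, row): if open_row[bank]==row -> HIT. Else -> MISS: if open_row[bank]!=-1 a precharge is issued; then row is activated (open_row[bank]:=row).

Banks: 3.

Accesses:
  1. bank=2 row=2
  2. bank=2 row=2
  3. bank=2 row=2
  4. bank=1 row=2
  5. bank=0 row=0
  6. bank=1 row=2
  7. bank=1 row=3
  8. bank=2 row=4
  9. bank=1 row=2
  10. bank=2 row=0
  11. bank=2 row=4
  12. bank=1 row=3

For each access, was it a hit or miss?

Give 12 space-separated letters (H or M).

Answer: M H H M M H M M M M M M

Derivation:
Acc 1: bank2 row2 -> MISS (open row2); precharges=0
Acc 2: bank2 row2 -> HIT
Acc 3: bank2 row2 -> HIT
Acc 4: bank1 row2 -> MISS (open row2); precharges=0
Acc 5: bank0 row0 -> MISS (open row0); precharges=0
Acc 6: bank1 row2 -> HIT
Acc 7: bank1 row3 -> MISS (open row3); precharges=1
Acc 8: bank2 row4 -> MISS (open row4); precharges=2
Acc 9: bank1 row2 -> MISS (open row2); precharges=3
Acc 10: bank2 row0 -> MISS (open row0); precharges=4
Acc 11: bank2 row4 -> MISS (open row4); precharges=5
Acc 12: bank1 row3 -> MISS (open row3); precharges=6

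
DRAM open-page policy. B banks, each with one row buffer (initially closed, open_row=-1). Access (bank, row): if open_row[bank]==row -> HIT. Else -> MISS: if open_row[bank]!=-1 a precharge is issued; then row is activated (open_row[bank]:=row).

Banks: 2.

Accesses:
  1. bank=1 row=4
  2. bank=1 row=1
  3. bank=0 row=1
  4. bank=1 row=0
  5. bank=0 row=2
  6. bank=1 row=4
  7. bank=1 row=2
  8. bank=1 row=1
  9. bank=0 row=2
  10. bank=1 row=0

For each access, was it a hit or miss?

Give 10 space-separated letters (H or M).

Acc 1: bank1 row4 -> MISS (open row4); precharges=0
Acc 2: bank1 row1 -> MISS (open row1); precharges=1
Acc 3: bank0 row1 -> MISS (open row1); precharges=1
Acc 4: bank1 row0 -> MISS (open row0); precharges=2
Acc 5: bank0 row2 -> MISS (open row2); precharges=3
Acc 6: bank1 row4 -> MISS (open row4); precharges=4
Acc 7: bank1 row2 -> MISS (open row2); precharges=5
Acc 8: bank1 row1 -> MISS (open row1); precharges=6
Acc 9: bank0 row2 -> HIT
Acc 10: bank1 row0 -> MISS (open row0); precharges=7

Answer: M M M M M M M M H M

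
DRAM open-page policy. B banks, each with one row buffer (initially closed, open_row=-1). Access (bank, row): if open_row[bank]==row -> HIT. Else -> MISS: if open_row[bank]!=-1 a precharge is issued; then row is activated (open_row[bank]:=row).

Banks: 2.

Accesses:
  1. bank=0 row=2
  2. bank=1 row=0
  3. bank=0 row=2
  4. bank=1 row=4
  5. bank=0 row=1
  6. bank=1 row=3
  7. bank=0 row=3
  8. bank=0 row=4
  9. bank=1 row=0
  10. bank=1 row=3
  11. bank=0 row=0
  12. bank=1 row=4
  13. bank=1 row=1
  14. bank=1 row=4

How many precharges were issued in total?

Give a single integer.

Answer: 11

Derivation:
Acc 1: bank0 row2 -> MISS (open row2); precharges=0
Acc 2: bank1 row0 -> MISS (open row0); precharges=0
Acc 3: bank0 row2 -> HIT
Acc 4: bank1 row4 -> MISS (open row4); precharges=1
Acc 5: bank0 row1 -> MISS (open row1); precharges=2
Acc 6: bank1 row3 -> MISS (open row3); precharges=3
Acc 7: bank0 row3 -> MISS (open row3); precharges=4
Acc 8: bank0 row4 -> MISS (open row4); precharges=5
Acc 9: bank1 row0 -> MISS (open row0); precharges=6
Acc 10: bank1 row3 -> MISS (open row3); precharges=7
Acc 11: bank0 row0 -> MISS (open row0); precharges=8
Acc 12: bank1 row4 -> MISS (open row4); precharges=9
Acc 13: bank1 row1 -> MISS (open row1); precharges=10
Acc 14: bank1 row4 -> MISS (open row4); precharges=11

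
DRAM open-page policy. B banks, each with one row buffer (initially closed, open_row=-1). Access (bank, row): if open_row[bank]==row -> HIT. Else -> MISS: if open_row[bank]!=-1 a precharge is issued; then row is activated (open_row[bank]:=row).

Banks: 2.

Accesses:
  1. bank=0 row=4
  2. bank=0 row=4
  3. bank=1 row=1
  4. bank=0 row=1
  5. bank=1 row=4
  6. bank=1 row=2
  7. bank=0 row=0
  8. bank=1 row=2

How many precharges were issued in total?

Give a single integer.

Answer: 4

Derivation:
Acc 1: bank0 row4 -> MISS (open row4); precharges=0
Acc 2: bank0 row4 -> HIT
Acc 3: bank1 row1 -> MISS (open row1); precharges=0
Acc 4: bank0 row1 -> MISS (open row1); precharges=1
Acc 5: bank1 row4 -> MISS (open row4); precharges=2
Acc 6: bank1 row2 -> MISS (open row2); precharges=3
Acc 7: bank0 row0 -> MISS (open row0); precharges=4
Acc 8: bank1 row2 -> HIT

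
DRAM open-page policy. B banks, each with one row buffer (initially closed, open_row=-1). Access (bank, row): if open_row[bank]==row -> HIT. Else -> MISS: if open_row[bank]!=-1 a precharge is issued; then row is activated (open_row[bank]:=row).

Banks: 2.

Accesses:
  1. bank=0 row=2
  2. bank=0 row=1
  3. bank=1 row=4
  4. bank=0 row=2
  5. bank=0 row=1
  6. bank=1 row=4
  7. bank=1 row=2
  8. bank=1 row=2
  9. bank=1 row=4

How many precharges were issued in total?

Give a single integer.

Answer: 5

Derivation:
Acc 1: bank0 row2 -> MISS (open row2); precharges=0
Acc 2: bank0 row1 -> MISS (open row1); precharges=1
Acc 3: bank1 row4 -> MISS (open row4); precharges=1
Acc 4: bank0 row2 -> MISS (open row2); precharges=2
Acc 5: bank0 row1 -> MISS (open row1); precharges=3
Acc 6: bank1 row4 -> HIT
Acc 7: bank1 row2 -> MISS (open row2); precharges=4
Acc 8: bank1 row2 -> HIT
Acc 9: bank1 row4 -> MISS (open row4); precharges=5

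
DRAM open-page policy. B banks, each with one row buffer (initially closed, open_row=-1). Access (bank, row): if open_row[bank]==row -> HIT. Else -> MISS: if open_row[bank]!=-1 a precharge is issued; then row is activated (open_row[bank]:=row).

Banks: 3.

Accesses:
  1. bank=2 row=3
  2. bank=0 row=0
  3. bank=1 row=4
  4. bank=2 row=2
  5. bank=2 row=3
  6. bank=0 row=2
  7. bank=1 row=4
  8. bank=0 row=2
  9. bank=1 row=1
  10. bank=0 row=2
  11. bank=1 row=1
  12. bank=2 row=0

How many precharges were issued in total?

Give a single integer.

Answer: 5

Derivation:
Acc 1: bank2 row3 -> MISS (open row3); precharges=0
Acc 2: bank0 row0 -> MISS (open row0); precharges=0
Acc 3: bank1 row4 -> MISS (open row4); precharges=0
Acc 4: bank2 row2 -> MISS (open row2); precharges=1
Acc 5: bank2 row3 -> MISS (open row3); precharges=2
Acc 6: bank0 row2 -> MISS (open row2); precharges=3
Acc 7: bank1 row4 -> HIT
Acc 8: bank0 row2 -> HIT
Acc 9: bank1 row1 -> MISS (open row1); precharges=4
Acc 10: bank0 row2 -> HIT
Acc 11: bank1 row1 -> HIT
Acc 12: bank2 row0 -> MISS (open row0); precharges=5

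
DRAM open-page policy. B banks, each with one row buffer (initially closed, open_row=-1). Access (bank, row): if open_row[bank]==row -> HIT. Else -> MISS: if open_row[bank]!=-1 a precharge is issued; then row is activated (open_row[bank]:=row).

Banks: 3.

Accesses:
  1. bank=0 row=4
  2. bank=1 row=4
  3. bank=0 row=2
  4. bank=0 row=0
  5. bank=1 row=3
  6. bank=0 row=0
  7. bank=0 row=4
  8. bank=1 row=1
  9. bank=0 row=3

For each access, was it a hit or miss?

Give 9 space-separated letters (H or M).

Answer: M M M M M H M M M

Derivation:
Acc 1: bank0 row4 -> MISS (open row4); precharges=0
Acc 2: bank1 row4 -> MISS (open row4); precharges=0
Acc 3: bank0 row2 -> MISS (open row2); precharges=1
Acc 4: bank0 row0 -> MISS (open row0); precharges=2
Acc 5: bank1 row3 -> MISS (open row3); precharges=3
Acc 6: bank0 row0 -> HIT
Acc 7: bank0 row4 -> MISS (open row4); precharges=4
Acc 8: bank1 row1 -> MISS (open row1); precharges=5
Acc 9: bank0 row3 -> MISS (open row3); precharges=6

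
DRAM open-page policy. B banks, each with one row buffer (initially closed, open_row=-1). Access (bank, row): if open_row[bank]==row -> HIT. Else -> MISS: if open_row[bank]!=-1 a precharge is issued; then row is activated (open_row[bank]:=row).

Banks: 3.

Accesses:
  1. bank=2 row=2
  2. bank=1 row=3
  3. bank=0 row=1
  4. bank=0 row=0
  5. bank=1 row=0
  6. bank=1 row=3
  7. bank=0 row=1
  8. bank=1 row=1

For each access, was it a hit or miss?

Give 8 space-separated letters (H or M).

Acc 1: bank2 row2 -> MISS (open row2); precharges=0
Acc 2: bank1 row3 -> MISS (open row3); precharges=0
Acc 3: bank0 row1 -> MISS (open row1); precharges=0
Acc 4: bank0 row0 -> MISS (open row0); precharges=1
Acc 5: bank1 row0 -> MISS (open row0); precharges=2
Acc 6: bank1 row3 -> MISS (open row3); precharges=3
Acc 7: bank0 row1 -> MISS (open row1); precharges=4
Acc 8: bank1 row1 -> MISS (open row1); precharges=5

Answer: M M M M M M M M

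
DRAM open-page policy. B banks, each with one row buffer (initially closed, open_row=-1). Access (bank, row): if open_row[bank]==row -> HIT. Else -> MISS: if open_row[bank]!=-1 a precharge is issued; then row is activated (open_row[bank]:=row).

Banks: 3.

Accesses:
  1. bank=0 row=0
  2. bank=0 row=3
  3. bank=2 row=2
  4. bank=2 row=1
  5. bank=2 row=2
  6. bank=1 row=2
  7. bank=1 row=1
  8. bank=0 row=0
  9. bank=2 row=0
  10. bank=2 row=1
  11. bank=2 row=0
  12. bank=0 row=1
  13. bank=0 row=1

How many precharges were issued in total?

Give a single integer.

Acc 1: bank0 row0 -> MISS (open row0); precharges=0
Acc 2: bank0 row3 -> MISS (open row3); precharges=1
Acc 3: bank2 row2 -> MISS (open row2); precharges=1
Acc 4: bank2 row1 -> MISS (open row1); precharges=2
Acc 5: bank2 row2 -> MISS (open row2); precharges=3
Acc 6: bank1 row2 -> MISS (open row2); precharges=3
Acc 7: bank1 row1 -> MISS (open row1); precharges=4
Acc 8: bank0 row0 -> MISS (open row0); precharges=5
Acc 9: bank2 row0 -> MISS (open row0); precharges=6
Acc 10: bank2 row1 -> MISS (open row1); precharges=7
Acc 11: bank2 row0 -> MISS (open row0); precharges=8
Acc 12: bank0 row1 -> MISS (open row1); precharges=9
Acc 13: bank0 row1 -> HIT

Answer: 9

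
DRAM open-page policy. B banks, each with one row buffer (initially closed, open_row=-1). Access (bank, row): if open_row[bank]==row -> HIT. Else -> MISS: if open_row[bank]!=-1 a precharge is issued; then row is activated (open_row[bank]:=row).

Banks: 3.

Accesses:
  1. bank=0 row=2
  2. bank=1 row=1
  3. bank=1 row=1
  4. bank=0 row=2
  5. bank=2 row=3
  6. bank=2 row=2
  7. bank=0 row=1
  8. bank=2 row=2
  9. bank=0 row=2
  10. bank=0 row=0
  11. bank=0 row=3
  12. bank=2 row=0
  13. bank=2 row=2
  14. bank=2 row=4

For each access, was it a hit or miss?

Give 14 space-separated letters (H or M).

Answer: M M H H M M M H M M M M M M

Derivation:
Acc 1: bank0 row2 -> MISS (open row2); precharges=0
Acc 2: bank1 row1 -> MISS (open row1); precharges=0
Acc 3: bank1 row1 -> HIT
Acc 4: bank0 row2 -> HIT
Acc 5: bank2 row3 -> MISS (open row3); precharges=0
Acc 6: bank2 row2 -> MISS (open row2); precharges=1
Acc 7: bank0 row1 -> MISS (open row1); precharges=2
Acc 8: bank2 row2 -> HIT
Acc 9: bank0 row2 -> MISS (open row2); precharges=3
Acc 10: bank0 row0 -> MISS (open row0); precharges=4
Acc 11: bank0 row3 -> MISS (open row3); precharges=5
Acc 12: bank2 row0 -> MISS (open row0); precharges=6
Acc 13: bank2 row2 -> MISS (open row2); precharges=7
Acc 14: bank2 row4 -> MISS (open row4); precharges=8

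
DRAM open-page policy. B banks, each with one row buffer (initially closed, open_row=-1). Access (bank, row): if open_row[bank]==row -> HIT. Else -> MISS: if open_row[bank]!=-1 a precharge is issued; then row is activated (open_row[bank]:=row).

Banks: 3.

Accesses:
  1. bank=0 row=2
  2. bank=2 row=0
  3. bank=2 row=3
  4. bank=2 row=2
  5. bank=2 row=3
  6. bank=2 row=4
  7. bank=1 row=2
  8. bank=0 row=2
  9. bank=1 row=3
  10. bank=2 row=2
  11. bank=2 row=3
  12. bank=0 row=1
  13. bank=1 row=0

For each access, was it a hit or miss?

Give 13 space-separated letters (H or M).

Acc 1: bank0 row2 -> MISS (open row2); precharges=0
Acc 2: bank2 row0 -> MISS (open row0); precharges=0
Acc 3: bank2 row3 -> MISS (open row3); precharges=1
Acc 4: bank2 row2 -> MISS (open row2); precharges=2
Acc 5: bank2 row3 -> MISS (open row3); precharges=3
Acc 6: bank2 row4 -> MISS (open row4); precharges=4
Acc 7: bank1 row2 -> MISS (open row2); precharges=4
Acc 8: bank0 row2 -> HIT
Acc 9: bank1 row3 -> MISS (open row3); precharges=5
Acc 10: bank2 row2 -> MISS (open row2); precharges=6
Acc 11: bank2 row3 -> MISS (open row3); precharges=7
Acc 12: bank0 row1 -> MISS (open row1); precharges=8
Acc 13: bank1 row0 -> MISS (open row0); precharges=9

Answer: M M M M M M M H M M M M M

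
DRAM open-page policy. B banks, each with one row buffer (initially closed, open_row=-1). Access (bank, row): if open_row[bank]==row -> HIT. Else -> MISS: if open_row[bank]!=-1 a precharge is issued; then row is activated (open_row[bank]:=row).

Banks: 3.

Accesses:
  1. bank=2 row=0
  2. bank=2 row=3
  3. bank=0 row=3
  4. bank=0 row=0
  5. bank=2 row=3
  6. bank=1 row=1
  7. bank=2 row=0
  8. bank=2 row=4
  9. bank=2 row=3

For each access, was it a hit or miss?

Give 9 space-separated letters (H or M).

Answer: M M M M H M M M M

Derivation:
Acc 1: bank2 row0 -> MISS (open row0); precharges=0
Acc 2: bank2 row3 -> MISS (open row3); precharges=1
Acc 3: bank0 row3 -> MISS (open row3); precharges=1
Acc 4: bank0 row0 -> MISS (open row0); precharges=2
Acc 5: bank2 row3 -> HIT
Acc 6: bank1 row1 -> MISS (open row1); precharges=2
Acc 7: bank2 row0 -> MISS (open row0); precharges=3
Acc 8: bank2 row4 -> MISS (open row4); precharges=4
Acc 9: bank2 row3 -> MISS (open row3); precharges=5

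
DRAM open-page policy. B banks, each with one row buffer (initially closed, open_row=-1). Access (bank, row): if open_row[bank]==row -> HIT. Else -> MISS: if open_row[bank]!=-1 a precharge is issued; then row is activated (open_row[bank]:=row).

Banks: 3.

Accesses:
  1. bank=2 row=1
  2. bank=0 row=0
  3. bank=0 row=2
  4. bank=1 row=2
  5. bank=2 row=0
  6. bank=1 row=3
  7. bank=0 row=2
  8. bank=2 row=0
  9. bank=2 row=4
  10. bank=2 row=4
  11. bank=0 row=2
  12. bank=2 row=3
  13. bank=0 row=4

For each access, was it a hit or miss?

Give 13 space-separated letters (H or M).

Acc 1: bank2 row1 -> MISS (open row1); precharges=0
Acc 2: bank0 row0 -> MISS (open row0); precharges=0
Acc 3: bank0 row2 -> MISS (open row2); precharges=1
Acc 4: bank1 row2 -> MISS (open row2); precharges=1
Acc 5: bank2 row0 -> MISS (open row0); precharges=2
Acc 6: bank1 row3 -> MISS (open row3); precharges=3
Acc 7: bank0 row2 -> HIT
Acc 8: bank2 row0 -> HIT
Acc 9: bank2 row4 -> MISS (open row4); precharges=4
Acc 10: bank2 row4 -> HIT
Acc 11: bank0 row2 -> HIT
Acc 12: bank2 row3 -> MISS (open row3); precharges=5
Acc 13: bank0 row4 -> MISS (open row4); precharges=6

Answer: M M M M M M H H M H H M M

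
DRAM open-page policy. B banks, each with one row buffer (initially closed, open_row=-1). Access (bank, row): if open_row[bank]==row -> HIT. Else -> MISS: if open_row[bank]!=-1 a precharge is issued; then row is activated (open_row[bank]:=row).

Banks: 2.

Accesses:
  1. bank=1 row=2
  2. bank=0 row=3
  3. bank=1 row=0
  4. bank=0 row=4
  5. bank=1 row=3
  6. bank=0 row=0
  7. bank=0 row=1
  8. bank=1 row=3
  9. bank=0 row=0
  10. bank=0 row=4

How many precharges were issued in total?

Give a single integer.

Answer: 7

Derivation:
Acc 1: bank1 row2 -> MISS (open row2); precharges=0
Acc 2: bank0 row3 -> MISS (open row3); precharges=0
Acc 3: bank1 row0 -> MISS (open row0); precharges=1
Acc 4: bank0 row4 -> MISS (open row4); precharges=2
Acc 5: bank1 row3 -> MISS (open row3); precharges=3
Acc 6: bank0 row0 -> MISS (open row0); precharges=4
Acc 7: bank0 row1 -> MISS (open row1); precharges=5
Acc 8: bank1 row3 -> HIT
Acc 9: bank0 row0 -> MISS (open row0); precharges=6
Acc 10: bank0 row4 -> MISS (open row4); precharges=7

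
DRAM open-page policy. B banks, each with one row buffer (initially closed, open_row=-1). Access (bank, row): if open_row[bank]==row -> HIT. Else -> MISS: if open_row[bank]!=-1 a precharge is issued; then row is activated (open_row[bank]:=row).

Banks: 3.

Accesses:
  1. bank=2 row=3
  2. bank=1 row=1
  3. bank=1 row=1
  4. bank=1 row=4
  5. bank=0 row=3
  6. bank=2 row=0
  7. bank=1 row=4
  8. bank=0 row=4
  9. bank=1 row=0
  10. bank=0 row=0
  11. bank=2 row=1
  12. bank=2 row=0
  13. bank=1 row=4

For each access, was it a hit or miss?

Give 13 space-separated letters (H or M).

Answer: M M H M M M H M M M M M M

Derivation:
Acc 1: bank2 row3 -> MISS (open row3); precharges=0
Acc 2: bank1 row1 -> MISS (open row1); precharges=0
Acc 3: bank1 row1 -> HIT
Acc 4: bank1 row4 -> MISS (open row4); precharges=1
Acc 5: bank0 row3 -> MISS (open row3); precharges=1
Acc 6: bank2 row0 -> MISS (open row0); precharges=2
Acc 7: bank1 row4 -> HIT
Acc 8: bank0 row4 -> MISS (open row4); precharges=3
Acc 9: bank1 row0 -> MISS (open row0); precharges=4
Acc 10: bank0 row0 -> MISS (open row0); precharges=5
Acc 11: bank2 row1 -> MISS (open row1); precharges=6
Acc 12: bank2 row0 -> MISS (open row0); precharges=7
Acc 13: bank1 row4 -> MISS (open row4); precharges=8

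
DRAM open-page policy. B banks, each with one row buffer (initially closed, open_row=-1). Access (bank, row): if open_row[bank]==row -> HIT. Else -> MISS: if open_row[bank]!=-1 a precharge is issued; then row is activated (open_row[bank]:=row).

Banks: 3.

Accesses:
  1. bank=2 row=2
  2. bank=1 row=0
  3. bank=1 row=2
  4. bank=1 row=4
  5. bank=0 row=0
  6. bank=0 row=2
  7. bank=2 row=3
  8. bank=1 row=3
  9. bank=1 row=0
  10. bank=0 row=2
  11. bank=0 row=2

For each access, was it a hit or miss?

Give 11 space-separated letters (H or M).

Acc 1: bank2 row2 -> MISS (open row2); precharges=0
Acc 2: bank1 row0 -> MISS (open row0); precharges=0
Acc 3: bank1 row2 -> MISS (open row2); precharges=1
Acc 4: bank1 row4 -> MISS (open row4); precharges=2
Acc 5: bank0 row0 -> MISS (open row0); precharges=2
Acc 6: bank0 row2 -> MISS (open row2); precharges=3
Acc 7: bank2 row3 -> MISS (open row3); precharges=4
Acc 8: bank1 row3 -> MISS (open row3); precharges=5
Acc 9: bank1 row0 -> MISS (open row0); precharges=6
Acc 10: bank0 row2 -> HIT
Acc 11: bank0 row2 -> HIT

Answer: M M M M M M M M M H H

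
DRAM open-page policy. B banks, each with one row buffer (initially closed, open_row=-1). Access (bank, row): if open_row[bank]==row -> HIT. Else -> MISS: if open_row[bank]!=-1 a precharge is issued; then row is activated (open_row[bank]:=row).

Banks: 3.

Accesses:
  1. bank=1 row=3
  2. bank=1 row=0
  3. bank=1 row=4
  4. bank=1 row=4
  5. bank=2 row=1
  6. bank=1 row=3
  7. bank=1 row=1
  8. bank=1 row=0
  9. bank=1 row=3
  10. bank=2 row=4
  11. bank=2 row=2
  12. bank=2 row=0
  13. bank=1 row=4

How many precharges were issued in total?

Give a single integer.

Answer: 10

Derivation:
Acc 1: bank1 row3 -> MISS (open row3); precharges=0
Acc 2: bank1 row0 -> MISS (open row0); precharges=1
Acc 3: bank1 row4 -> MISS (open row4); precharges=2
Acc 4: bank1 row4 -> HIT
Acc 5: bank2 row1 -> MISS (open row1); precharges=2
Acc 6: bank1 row3 -> MISS (open row3); precharges=3
Acc 7: bank1 row1 -> MISS (open row1); precharges=4
Acc 8: bank1 row0 -> MISS (open row0); precharges=5
Acc 9: bank1 row3 -> MISS (open row3); precharges=6
Acc 10: bank2 row4 -> MISS (open row4); precharges=7
Acc 11: bank2 row2 -> MISS (open row2); precharges=8
Acc 12: bank2 row0 -> MISS (open row0); precharges=9
Acc 13: bank1 row4 -> MISS (open row4); precharges=10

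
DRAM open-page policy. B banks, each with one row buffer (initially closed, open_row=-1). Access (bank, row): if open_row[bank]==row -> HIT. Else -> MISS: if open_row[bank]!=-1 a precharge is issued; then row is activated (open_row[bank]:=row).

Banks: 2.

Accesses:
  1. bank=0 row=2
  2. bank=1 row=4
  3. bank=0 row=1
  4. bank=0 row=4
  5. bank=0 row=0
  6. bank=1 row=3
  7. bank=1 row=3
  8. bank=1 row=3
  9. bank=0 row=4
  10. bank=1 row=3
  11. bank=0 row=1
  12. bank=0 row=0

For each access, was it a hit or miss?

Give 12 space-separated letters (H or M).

Acc 1: bank0 row2 -> MISS (open row2); precharges=0
Acc 2: bank1 row4 -> MISS (open row4); precharges=0
Acc 3: bank0 row1 -> MISS (open row1); precharges=1
Acc 4: bank0 row4 -> MISS (open row4); precharges=2
Acc 5: bank0 row0 -> MISS (open row0); precharges=3
Acc 6: bank1 row3 -> MISS (open row3); precharges=4
Acc 7: bank1 row3 -> HIT
Acc 8: bank1 row3 -> HIT
Acc 9: bank0 row4 -> MISS (open row4); precharges=5
Acc 10: bank1 row3 -> HIT
Acc 11: bank0 row1 -> MISS (open row1); precharges=6
Acc 12: bank0 row0 -> MISS (open row0); precharges=7

Answer: M M M M M M H H M H M M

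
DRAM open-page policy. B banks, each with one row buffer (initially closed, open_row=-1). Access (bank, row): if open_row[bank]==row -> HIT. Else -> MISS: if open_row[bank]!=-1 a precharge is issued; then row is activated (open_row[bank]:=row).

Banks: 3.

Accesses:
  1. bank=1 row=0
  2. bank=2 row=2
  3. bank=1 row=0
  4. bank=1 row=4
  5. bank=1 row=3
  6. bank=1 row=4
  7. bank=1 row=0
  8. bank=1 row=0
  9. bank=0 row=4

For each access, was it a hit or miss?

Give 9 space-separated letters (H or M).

Answer: M M H M M M M H M

Derivation:
Acc 1: bank1 row0 -> MISS (open row0); precharges=0
Acc 2: bank2 row2 -> MISS (open row2); precharges=0
Acc 3: bank1 row0 -> HIT
Acc 4: bank1 row4 -> MISS (open row4); precharges=1
Acc 5: bank1 row3 -> MISS (open row3); precharges=2
Acc 6: bank1 row4 -> MISS (open row4); precharges=3
Acc 7: bank1 row0 -> MISS (open row0); precharges=4
Acc 8: bank1 row0 -> HIT
Acc 9: bank0 row4 -> MISS (open row4); precharges=4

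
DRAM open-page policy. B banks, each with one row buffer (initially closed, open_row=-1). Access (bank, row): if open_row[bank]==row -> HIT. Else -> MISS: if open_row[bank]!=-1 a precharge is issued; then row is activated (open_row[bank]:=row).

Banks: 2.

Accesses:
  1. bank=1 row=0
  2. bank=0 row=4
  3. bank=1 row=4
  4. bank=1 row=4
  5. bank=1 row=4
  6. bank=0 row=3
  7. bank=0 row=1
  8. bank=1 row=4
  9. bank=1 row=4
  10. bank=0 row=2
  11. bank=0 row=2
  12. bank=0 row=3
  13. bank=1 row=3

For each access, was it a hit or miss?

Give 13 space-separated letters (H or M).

Acc 1: bank1 row0 -> MISS (open row0); precharges=0
Acc 2: bank0 row4 -> MISS (open row4); precharges=0
Acc 3: bank1 row4 -> MISS (open row4); precharges=1
Acc 4: bank1 row4 -> HIT
Acc 5: bank1 row4 -> HIT
Acc 6: bank0 row3 -> MISS (open row3); precharges=2
Acc 7: bank0 row1 -> MISS (open row1); precharges=3
Acc 8: bank1 row4 -> HIT
Acc 9: bank1 row4 -> HIT
Acc 10: bank0 row2 -> MISS (open row2); precharges=4
Acc 11: bank0 row2 -> HIT
Acc 12: bank0 row3 -> MISS (open row3); precharges=5
Acc 13: bank1 row3 -> MISS (open row3); precharges=6

Answer: M M M H H M M H H M H M M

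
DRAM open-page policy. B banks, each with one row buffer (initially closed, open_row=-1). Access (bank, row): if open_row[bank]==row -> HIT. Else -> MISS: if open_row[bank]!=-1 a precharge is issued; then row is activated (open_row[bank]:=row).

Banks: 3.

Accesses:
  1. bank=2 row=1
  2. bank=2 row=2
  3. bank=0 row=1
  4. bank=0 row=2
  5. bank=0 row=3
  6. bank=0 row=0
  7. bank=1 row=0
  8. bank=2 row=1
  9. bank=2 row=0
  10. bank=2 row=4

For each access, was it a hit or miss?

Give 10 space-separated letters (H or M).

Answer: M M M M M M M M M M

Derivation:
Acc 1: bank2 row1 -> MISS (open row1); precharges=0
Acc 2: bank2 row2 -> MISS (open row2); precharges=1
Acc 3: bank0 row1 -> MISS (open row1); precharges=1
Acc 4: bank0 row2 -> MISS (open row2); precharges=2
Acc 5: bank0 row3 -> MISS (open row3); precharges=3
Acc 6: bank0 row0 -> MISS (open row0); precharges=4
Acc 7: bank1 row0 -> MISS (open row0); precharges=4
Acc 8: bank2 row1 -> MISS (open row1); precharges=5
Acc 9: bank2 row0 -> MISS (open row0); precharges=6
Acc 10: bank2 row4 -> MISS (open row4); precharges=7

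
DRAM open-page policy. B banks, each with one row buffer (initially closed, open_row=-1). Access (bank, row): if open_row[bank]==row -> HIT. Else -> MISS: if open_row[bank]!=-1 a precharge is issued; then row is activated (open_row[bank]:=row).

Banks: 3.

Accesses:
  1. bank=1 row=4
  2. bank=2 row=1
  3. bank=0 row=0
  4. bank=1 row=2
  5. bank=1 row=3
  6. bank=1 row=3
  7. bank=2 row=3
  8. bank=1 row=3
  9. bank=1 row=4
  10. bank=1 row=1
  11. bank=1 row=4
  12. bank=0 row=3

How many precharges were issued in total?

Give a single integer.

Answer: 7

Derivation:
Acc 1: bank1 row4 -> MISS (open row4); precharges=0
Acc 2: bank2 row1 -> MISS (open row1); precharges=0
Acc 3: bank0 row0 -> MISS (open row0); precharges=0
Acc 4: bank1 row2 -> MISS (open row2); precharges=1
Acc 5: bank1 row3 -> MISS (open row3); precharges=2
Acc 6: bank1 row3 -> HIT
Acc 7: bank2 row3 -> MISS (open row3); precharges=3
Acc 8: bank1 row3 -> HIT
Acc 9: bank1 row4 -> MISS (open row4); precharges=4
Acc 10: bank1 row1 -> MISS (open row1); precharges=5
Acc 11: bank1 row4 -> MISS (open row4); precharges=6
Acc 12: bank0 row3 -> MISS (open row3); precharges=7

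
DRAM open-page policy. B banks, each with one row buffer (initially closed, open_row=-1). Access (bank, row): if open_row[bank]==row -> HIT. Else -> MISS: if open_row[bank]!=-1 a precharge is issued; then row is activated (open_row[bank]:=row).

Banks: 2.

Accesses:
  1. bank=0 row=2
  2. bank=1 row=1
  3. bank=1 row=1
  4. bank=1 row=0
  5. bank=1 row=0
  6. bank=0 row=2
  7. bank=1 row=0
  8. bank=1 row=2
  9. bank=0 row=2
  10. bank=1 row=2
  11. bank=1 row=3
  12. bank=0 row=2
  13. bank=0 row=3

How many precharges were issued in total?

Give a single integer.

Answer: 4

Derivation:
Acc 1: bank0 row2 -> MISS (open row2); precharges=0
Acc 2: bank1 row1 -> MISS (open row1); precharges=0
Acc 3: bank1 row1 -> HIT
Acc 4: bank1 row0 -> MISS (open row0); precharges=1
Acc 5: bank1 row0 -> HIT
Acc 6: bank0 row2 -> HIT
Acc 7: bank1 row0 -> HIT
Acc 8: bank1 row2 -> MISS (open row2); precharges=2
Acc 9: bank0 row2 -> HIT
Acc 10: bank1 row2 -> HIT
Acc 11: bank1 row3 -> MISS (open row3); precharges=3
Acc 12: bank0 row2 -> HIT
Acc 13: bank0 row3 -> MISS (open row3); precharges=4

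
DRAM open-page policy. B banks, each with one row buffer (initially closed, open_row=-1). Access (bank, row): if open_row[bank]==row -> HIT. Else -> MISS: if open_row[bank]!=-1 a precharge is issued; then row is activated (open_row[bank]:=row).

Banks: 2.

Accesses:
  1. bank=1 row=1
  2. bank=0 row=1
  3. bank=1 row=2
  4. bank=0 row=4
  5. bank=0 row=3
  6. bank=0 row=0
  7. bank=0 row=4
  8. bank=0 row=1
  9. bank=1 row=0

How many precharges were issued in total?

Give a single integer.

Acc 1: bank1 row1 -> MISS (open row1); precharges=0
Acc 2: bank0 row1 -> MISS (open row1); precharges=0
Acc 3: bank1 row2 -> MISS (open row2); precharges=1
Acc 4: bank0 row4 -> MISS (open row4); precharges=2
Acc 5: bank0 row3 -> MISS (open row3); precharges=3
Acc 6: bank0 row0 -> MISS (open row0); precharges=4
Acc 7: bank0 row4 -> MISS (open row4); precharges=5
Acc 8: bank0 row1 -> MISS (open row1); precharges=6
Acc 9: bank1 row0 -> MISS (open row0); precharges=7

Answer: 7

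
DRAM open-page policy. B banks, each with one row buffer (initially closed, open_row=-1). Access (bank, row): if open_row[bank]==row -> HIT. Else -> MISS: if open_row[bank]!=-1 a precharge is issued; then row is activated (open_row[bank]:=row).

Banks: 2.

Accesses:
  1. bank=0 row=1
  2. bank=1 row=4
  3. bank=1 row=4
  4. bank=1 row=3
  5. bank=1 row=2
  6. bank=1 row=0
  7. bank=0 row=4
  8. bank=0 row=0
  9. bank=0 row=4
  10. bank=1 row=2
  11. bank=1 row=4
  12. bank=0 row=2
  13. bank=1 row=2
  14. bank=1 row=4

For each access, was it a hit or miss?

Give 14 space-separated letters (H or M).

Acc 1: bank0 row1 -> MISS (open row1); precharges=0
Acc 2: bank1 row4 -> MISS (open row4); precharges=0
Acc 3: bank1 row4 -> HIT
Acc 4: bank1 row3 -> MISS (open row3); precharges=1
Acc 5: bank1 row2 -> MISS (open row2); precharges=2
Acc 6: bank1 row0 -> MISS (open row0); precharges=3
Acc 7: bank0 row4 -> MISS (open row4); precharges=4
Acc 8: bank0 row0 -> MISS (open row0); precharges=5
Acc 9: bank0 row4 -> MISS (open row4); precharges=6
Acc 10: bank1 row2 -> MISS (open row2); precharges=7
Acc 11: bank1 row4 -> MISS (open row4); precharges=8
Acc 12: bank0 row2 -> MISS (open row2); precharges=9
Acc 13: bank1 row2 -> MISS (open row2); precharges=10
Acc 14: bank1 row4 -> MISS (open row4); precharges=11

Answer: M M H M M M M M M M M M M M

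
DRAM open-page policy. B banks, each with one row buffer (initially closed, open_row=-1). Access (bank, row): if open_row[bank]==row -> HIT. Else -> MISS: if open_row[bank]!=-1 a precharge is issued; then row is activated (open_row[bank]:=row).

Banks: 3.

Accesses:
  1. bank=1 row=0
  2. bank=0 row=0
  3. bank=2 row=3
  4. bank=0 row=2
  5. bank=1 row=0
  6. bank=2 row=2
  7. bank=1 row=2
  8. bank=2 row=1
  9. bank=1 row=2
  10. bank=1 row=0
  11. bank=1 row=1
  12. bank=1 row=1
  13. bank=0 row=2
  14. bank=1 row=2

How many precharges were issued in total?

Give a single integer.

Acc 1: bank1 row0 -> MISS (open row0); precharges=0
Acc 2: bank0 row0 -> MISS (open row0); precharges=0
Acc 3: bank2 row3 -> MISS (open row3); precharges=0
Acc 4: bank0 row2 -> MISS (open row2); precharges=1
Acc 5: bank1 row0 -> HIT
Acc 6: bank2 row2 -> MISS (open row2); precharges=2
Acc 7: bank1 row2 -> MISS (open row2); precharges=3
Acc 8: bank2 row1 -> MISS (open row1); precharges=4
Acc 9: bank1 row2 -> HIT
Acc 10: bank1 row0 -> MISS (open row0); precharges=5
Acc 11: bank1 row1 -> MISS (open row1); precharges=6
Acc 12: bank1 row1 -> HIT
Acc 13: bank0 row2 -> HIT
Acc 14: bank1 row2 -> MISS (open row2); precharges=7

Answer: 7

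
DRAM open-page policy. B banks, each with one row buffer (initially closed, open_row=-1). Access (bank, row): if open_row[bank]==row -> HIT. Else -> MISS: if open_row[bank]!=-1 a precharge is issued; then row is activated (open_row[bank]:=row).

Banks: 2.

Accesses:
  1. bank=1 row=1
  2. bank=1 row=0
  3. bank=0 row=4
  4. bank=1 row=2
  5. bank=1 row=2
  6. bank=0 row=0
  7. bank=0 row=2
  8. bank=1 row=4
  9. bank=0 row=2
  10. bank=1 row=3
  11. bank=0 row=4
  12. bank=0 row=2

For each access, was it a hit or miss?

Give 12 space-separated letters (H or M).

Acc 1: bank1 row1 -> MISS (open row1); precharges=0
Acc 2: bank1 row0 -> MISS (open row0); precharges=1
Acc 3: bank0 row4 -> MISS (open row4); precharges=1
Acc 4: bank1 row2 -> MISS (open row2); precharges=2
Acc 5: bank1 row2 -> HIT
Acc 6: bank0 row0 -> MISS (open row0); precharges=3
Acc 7: bank0 row2 -> MISS (open row2); precharges=4
Acc 8: bank1 row4 -> MISS (open row4); precharges=5
Acc 9: bank0 row2 -> HIT
Acc 10: bank1 row3 -> MISS (open row3); precharges=6
Acc 11: bank0 row4 -> MISS (open row4); precharges=7
Acc 12: bank0 row2 -> MISS (open row2); precharges=8

Answer: M M M M H M M M H M M M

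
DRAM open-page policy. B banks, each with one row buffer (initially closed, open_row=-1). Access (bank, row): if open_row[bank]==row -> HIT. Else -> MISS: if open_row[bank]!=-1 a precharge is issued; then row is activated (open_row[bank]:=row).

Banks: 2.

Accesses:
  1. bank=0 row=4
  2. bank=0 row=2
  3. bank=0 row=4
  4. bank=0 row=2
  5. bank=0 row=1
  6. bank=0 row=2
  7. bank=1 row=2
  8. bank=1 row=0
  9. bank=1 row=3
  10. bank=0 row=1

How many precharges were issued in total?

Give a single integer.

Answer: 8

Derivation:
Acc 1: bank0 row4 -> MISS (open row4); precharges=0
Acc 2: bank0 row2 -> MISS (open row2); precharges=1
Acc 3: bank0 row4 -> MISS (open row4); precharges=2
Acc 4: bank0 row2 -> MISS (open row2); precharges=3
Acc 5: bank0 row1 -> MISS (open row1); precharges=4
Acc 6: bank0 row2 -> MISS (open row2); precharges=5
Acc 7: bank1 row2 -> MISS (open row2); precharges=5
Acc 8: bank1 row0 -> MISS (open row0); precharges=6
Acc 9: bank1 row3 -> MISS (open row3); precharges=7
Acc 10: bank0 row1 -> MISS (open row1); precharges=8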